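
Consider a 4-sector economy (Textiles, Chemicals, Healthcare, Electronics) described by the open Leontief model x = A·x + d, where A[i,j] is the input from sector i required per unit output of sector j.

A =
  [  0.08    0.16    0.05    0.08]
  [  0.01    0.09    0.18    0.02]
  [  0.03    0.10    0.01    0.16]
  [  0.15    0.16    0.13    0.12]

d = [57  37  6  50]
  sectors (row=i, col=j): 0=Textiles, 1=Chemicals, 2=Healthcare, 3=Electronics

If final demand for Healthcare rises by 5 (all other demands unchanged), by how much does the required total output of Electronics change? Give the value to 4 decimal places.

Form M = I − A:
  [  0.92   -0.16   -0.05   -0.08]
  [ -0.01    0.91   -0.18   -0.02]
  [ -0.03   -0.10    0.99   -0.16]
  [ -0.15   -0.16   -0.13    0.88]
Leontief inverse L = M⁻¹:
  [  1.1140    0.2309    0.1150    0.1274]
  [  0.0306    1.1402    0.2178    0.0683]
  [  0.0701    0.1660    1.0707    0.2048]
  [  0.2058    0.2712    0.2174    1.2008]
Total output x = L · d:
  x_0 = 1.1140·57 + 0.2309·37 + 0.1150·6 + 0.1274·50 = 79.1021
  x_1 = 0.0306·57 + 1.1402·37 + 0.2178·6 + 0.0683·50 = 48.6570
  x_2 = 0.0701·57 + 0.1660·37 + 1.0707·6 + 0.2048·50 = 26.8041
  x_3 = 0.2058·57 + 0.2712·37 + 0.2174·6 + 1.2008·50 = 83.1079
Δx_3 = L[3,2] · Δd_2 = 0.2174 · 5 = 1.0869

1.0869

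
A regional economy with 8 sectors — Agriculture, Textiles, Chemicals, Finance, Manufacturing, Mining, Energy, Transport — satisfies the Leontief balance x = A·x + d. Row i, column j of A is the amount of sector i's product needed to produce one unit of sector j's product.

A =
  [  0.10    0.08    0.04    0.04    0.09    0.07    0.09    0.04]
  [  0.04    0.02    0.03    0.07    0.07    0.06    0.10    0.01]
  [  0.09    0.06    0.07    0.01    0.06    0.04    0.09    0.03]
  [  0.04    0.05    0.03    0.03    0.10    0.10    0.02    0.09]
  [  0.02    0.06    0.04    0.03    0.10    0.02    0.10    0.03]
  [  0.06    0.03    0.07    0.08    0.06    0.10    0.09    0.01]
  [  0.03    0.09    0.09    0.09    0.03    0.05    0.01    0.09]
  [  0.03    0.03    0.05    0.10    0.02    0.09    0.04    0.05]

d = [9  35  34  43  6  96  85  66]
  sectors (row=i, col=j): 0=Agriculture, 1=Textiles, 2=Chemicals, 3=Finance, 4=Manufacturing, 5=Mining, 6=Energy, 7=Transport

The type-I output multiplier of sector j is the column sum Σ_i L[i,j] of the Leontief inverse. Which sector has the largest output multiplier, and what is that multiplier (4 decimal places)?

Form M = I − A:
  [  0.90   -0.08   -0.04   -0.04   -0.09   -0.07   -0.09   -0.04]
  [ -0.04    0.98   -0.03   -0.07   -0.07   -0.06   -0.10   -0.01]
  [ -0.09   -0.06    0.93   -0.01   -0.06   -0.04   -0.09   -0.03]
  [ -0.04   -0.05   -0.03    0.97   -0.10   -0.10   -0.02   -0.09]
  [ -0.02   -0.06   -0.04   -0.03    0.90   -0.02   -0.10   -0.03]
  [ -0.06   -0.03   -0.07   -0.08   -0.06    0.90   -0.09   -0.01]
  [ -0.03   -0.09   -0.09   -0.09   -0.03   -0.05    0.99   -0.09]
  [ -0.03   -0.03   -0.05   -0.10   -0.02   -0.09   -0.04    0.95]
Leontief inverse L = M⁻¹:
  [  1.1516    0.1359    0.0941    0.0978    0.1591    0.1345    0.1606    0.0838]
  [  0.0755    1.0622    0.0711    0.1114    0.1204    0.1076    0.1467    0.0460]
  [  0.1347    0.1077    1.1160    0.0564    0.1150    0.0909    0.1483    0.0660]
  [  0.0801    0.0915    0.0740    1.0794    0.1558    0.1558    0.0799    0.1231]
  [  0.0523    0.1005    0.0795    0.0711    1.1478    0.0623    0.1477    0.0634]
  [  0.1086    0.0817    0.1218    0.1307    0.1235    1.1613    0.1520    0.0522]
  [  0.0746    0.1322    0.1343    0.1381    0.0878    0.1100    1.0692    0.1271]
  [  0.0688    0.0686    0.0906    0.1429    0.0708    0.1448    0.0884    1.0848]
Total output x = L · d:
  x_0 = 1.1516·9 + 0.1359·35 + 0.0941·34 + 0.0978·43 + 0.1591·6 + 0.1345·96 + 0.1606·85 + 0.0838·66 = 55.5801
  x_1 = 0.0755·9 + 1.0622·35 + 0.0711·34 + 0.1114·43 + 0.1204·6 + 0.1076·96 + 0.1467·85 + 0.0460·66 = 71.6224
  x_2 = 0.1347·9 + 0.1077·35 + 1.1160·34 + 0.0564·43 + 0.1150·6 + 0.0909·96 + 0.1483·85 + 0.0660·66 = 71.7310
  x_3 = 0.0801·9 + 0.0915·35 + 0.0740·34 + 1.0794·43 + 0.1558·6 + 0.1558·96 + 0.0799·85 + 0.1231·66 = 83.6548
  x_4 = 0.0523·9 + 0.1005·35 + 0.0795·34 + 0.0711·43 + 1.1478·6 + 0.0623·96 + 0.1477·85 + 0.0634·66 = 39.3536
  x_5 = 0.1086·9 + 0.0817·35 + 0.1218·34 + 0.1307·43 + 0.1235·6 + 1.1613·96 + 0.1520·85 + 0.0522·66 = 142.1884
  x_6 = 0.0746·9 + 0.1322·35 + 0.1343·34 + 0.1381·43 + 0.0878·6 + 0.1100·96 + 1.0692·85 + 0.1271·66 = 126.1612
  x_7 = 0.0688·9 + 0.0686·35 + 0.0906·34 + 0.1429·43 + 0.0708·6 + 0.1448·96 + 0.0884·85 + 1.0848·66 = 105.6827
Output multipliers (column sums of L):
  Agriculture: 1.7461
  Textiles: 1.7801
  Chemicals: 1.7814
  Finance: 1.8279
  Manufacturing: 1.9802
  Mining: 1.9672
  Energy: 1.9929
  Transport: 1.6464

Energy (1.9929)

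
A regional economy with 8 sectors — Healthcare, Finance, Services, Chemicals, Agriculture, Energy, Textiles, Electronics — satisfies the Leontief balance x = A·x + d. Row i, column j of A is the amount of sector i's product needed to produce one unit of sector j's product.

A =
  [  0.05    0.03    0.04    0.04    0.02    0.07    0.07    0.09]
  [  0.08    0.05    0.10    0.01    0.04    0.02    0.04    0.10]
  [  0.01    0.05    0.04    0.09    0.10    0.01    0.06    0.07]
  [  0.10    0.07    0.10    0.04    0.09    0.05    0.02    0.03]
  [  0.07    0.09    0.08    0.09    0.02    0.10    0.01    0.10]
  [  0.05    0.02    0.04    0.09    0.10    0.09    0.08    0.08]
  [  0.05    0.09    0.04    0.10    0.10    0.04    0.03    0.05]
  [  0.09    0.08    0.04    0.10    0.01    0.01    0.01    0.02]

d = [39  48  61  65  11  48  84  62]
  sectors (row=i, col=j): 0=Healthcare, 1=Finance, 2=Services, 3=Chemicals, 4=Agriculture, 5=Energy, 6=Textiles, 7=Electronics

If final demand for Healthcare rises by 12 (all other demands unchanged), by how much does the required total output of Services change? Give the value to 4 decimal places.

0.7804

Form M = I − A:
  [  0.95   -0.03   -0.04   -0.04   -0.02   -0.07   -0.07   -0.09]
  [ -0.08    0.95   -0.10   -0.01   -0.04   -0.02   -0.04   -0.10]
  [ -0.01   -0.05    0.96   -0.09   -0.10   -0.01   -0.06   -0.07]
  [ -0.10   -0.07   -0.10    0.96   -0.09   -0.05   -0.02   -0.03]
  [ -0.07   -0.09   -0.08   -0.09    0.98   -0.10   -0.01   -0.10]
  [ -0.05   -0.02   -0.04   -0.09   -0.10    0.91   -0.08   -0.08]
  [ -0.05   -0.09   -0.04   -0.10   -0.10   -0.04    0.97   -0.05]
  [ -0.09   -0.08   -0.04   -0.10   -0.01   -0.01   -0.01    0.98]
Leontief inverse L = M⁻¹:
  [  1.0986    0.0756    0.0833    0.0952    0.0651    0.1054    0.1003    0.1378]
  [  0.1281    1.0978    0.1451    0.0665    0.0826    0.0531    0.0717    0.1526]
  [  0.0650    0.1037    1.0932    0.1462    0.1455    0.0485    0.0864    0.1223]
  [  0.1561    0.1238    0.1567    1.1028    0.1424    0.0964    0.0592    0.0973]
  [  0.1367    0.1482    0.1430    0.1587    1.0805    0.1470    0.0531    0.1677]
  [  0.1182    0.0846    0.1034    0.1659    0.1622    1.1448    0.1194    0.1480]
  [  0.1131    0.1476    0.1023    0.1611    0.1522    0.0867    1.0647    0.1146]
  [  0.1337    0.1173    0.0837    0.1376    0.0474    0.0399    0.0373    1.0648]
Total output x = L · d:
  x_0 = 1.0986·39 + 0.0756·48 + 0.0833·61 + 0.0952·65 + 0.0651·11 + 0.1054·48 + 0.1003·84 + 0.1378·62 = 80.4854
  x_1 = 0.1281·39 + 1.0978·48 + 0.1451·61 + 0.0665·65 + 0.0826·11 + 0.0531·48 + 0.0717·84 + 0.1526·62 = 89.7975
  x_2 = 0.0650·39 + 0.1037·48 + 1.0932·61 + 0.1462·65 + 0.1455·11 + 0.0485·48 + 0.0864·84 + 0.1223·62 = 102.4702
  x_3 = 0.1561·39 + 0.1238·48 + 0.1567·61 + 1.1028·65 + 0.1424·11 + 0.0964·48 + 0.0592·84 + 0.0973·62 = 110.4674
  x_4 = 0.1367·39 + 0.1482·48 + 0.1430·61 + 0.1587·65 + 1.0805·11 + 0.1470·48 + 0.0531·84 + 0.1677·62 = 65.2858
  x_5 = 0.1182·39 + 0.0846·48 + 0.1034·61 + 0.1659·65 + 0.1622·11 + 1.1448·48 + 0.1194·84 + 0.1480·62 = 101.7090
  x_6 = 0.1131·39 + 0.1476·48 + 0.1023·61 + 0.1611·65 + 0.1522·11 + 0.0867·48 + 1.0647·84 + 0.1146·62 = 130.5902
  x_7 = 0.1337·39 + 0.1173·48 + 0.0837·61 + 0.1376·65 + 0.0474·11 + 0.0399·48 + 0.0373·84 + 1.0648·62 = 96.4784
Δx_2 = L[2,0] · Δd_0 = 0.0650 · 12 = 0.7804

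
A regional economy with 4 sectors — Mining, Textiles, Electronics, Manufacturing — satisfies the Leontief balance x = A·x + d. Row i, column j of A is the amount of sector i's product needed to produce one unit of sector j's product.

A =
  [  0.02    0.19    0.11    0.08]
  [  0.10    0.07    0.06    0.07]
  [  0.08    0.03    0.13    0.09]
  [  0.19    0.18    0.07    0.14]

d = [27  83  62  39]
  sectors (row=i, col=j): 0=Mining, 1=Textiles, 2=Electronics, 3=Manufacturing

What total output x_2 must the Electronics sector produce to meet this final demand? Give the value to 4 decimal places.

Form M = I − A:
  [  0.98   -0.19   -0.11   -0.08]
  [ -0.10    0.93   -0.06   -0.07]
  [ -0.08   -0.03    0.87   -0.09]
  [ -0.19   -0.18   -0.07    0.86]
Leontief inverse L = M⁻¹:
  [  1.0869    0.2544    0.1662    0.1392]
  [  0.1467    1.1313    0.1060    0.1168]
  [  0.1342    0.0935    1.1844    0.1440]
  [  0.2818    0.3006    0.1553    1.2297]
Total output x = L · d:
  x_0 = 1.0869·27 + 0.2544·83 + 0.1662·62 + 0.1392·39 = 66.1900
  x_1 = 0.1467·27 + 1.1313·83 + 0.1060·62 + 0.1168·39 = 108.9840
  x_2 = 0.1342·27 + 0.0935·83 + 1.1844·62 + 0.1440·39 = 90.4341
  x_3 = 0.2818·27 + 0.3006·83 + 0.1553·62 + 1.2297·39 = 90.1437

90.4341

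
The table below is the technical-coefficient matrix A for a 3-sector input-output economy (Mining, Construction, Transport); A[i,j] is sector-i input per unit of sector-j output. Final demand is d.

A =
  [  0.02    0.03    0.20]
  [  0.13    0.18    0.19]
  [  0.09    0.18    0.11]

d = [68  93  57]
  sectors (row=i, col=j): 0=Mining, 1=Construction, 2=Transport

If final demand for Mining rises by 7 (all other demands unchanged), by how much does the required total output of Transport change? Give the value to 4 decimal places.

Form M = I − A:
  [  0.98   -0.03   -0.20]
  [ -0.13    0.82   -0.19]
  [ -0.09   -0.18    0.89]
Leontief inverse L = M⁻¹:
  [  1.0567    0.0953    0.2578]
  [  0.2017    1.2977    0.3224]
  [  0.1477    0.2721    1.2149]
Total output x = L · d:
  x_0 = 1.0567·68 + 0.0953·93 + 0.2578·57 = 95.4097
  x_1 = 0.2017·68 + 1.2977·93 + 0.3224·57 = 152.7752
  x_2 = 0.1477·68 + 0.2721·93 + 1.2149·57 = 104.5915
Δx_2 = L[2,0] · Δd_0 = 0.1477 · 7 = 1.0336

1.0336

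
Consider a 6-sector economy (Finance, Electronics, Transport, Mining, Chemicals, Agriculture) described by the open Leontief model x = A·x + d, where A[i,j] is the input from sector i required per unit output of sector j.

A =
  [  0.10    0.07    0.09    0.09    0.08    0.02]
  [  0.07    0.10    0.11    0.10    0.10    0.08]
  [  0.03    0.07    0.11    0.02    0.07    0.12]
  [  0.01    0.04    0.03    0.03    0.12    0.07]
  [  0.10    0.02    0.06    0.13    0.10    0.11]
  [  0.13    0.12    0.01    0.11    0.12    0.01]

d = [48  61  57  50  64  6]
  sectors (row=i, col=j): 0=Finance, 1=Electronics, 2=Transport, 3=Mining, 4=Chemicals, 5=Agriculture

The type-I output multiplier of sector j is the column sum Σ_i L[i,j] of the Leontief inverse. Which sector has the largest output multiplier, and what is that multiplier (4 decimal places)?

Chemicals (2.0919)

Form M = I − A:
  [  0.90   -0.07   -0.09   -0.09   -0.08   -0.02]
  [ -0.07    0.90   -0.11   -0.10   -0.10   -0.08]
  [ -0.03   -0.07    0.89   -0.02   -0.07   -0.12]
  [ -0.01   -0.04   -0.03    0.97   -0.12   -0.07]
  [ -0.10   -0.02   -0.06   -0.13    0.90   -0.11]
  [ -0.13   -0.12   -0.01   -0.11   -0.12    0.99]
Leontief inverse L = M⁻¹:
  [  1.1565    0.1225    0.1489    0.1534    0.1591    0.0798]
  [  0.1437    1.1695    0.1806    0.1822    0.2017    0.1546]
  [  0.0915    0.1281    1.1635    0.0854    0.1477    0.1757]
  [  0.0559    0.0763    0.0648    1.0817    0.1776    0.1114]
  [  0.1700    0.0808    0.1166    0.2060    1.1946    0.1714]
  [  0.1970    0.1774    0.0745    0.1883    0.2114    1.0742]
Total output x = L · d:
  x_0 = 1.1565·48 + 0.1225·61 + 0.1489·57 + 0.1534·50 + 0.1591·64 + 0.0798·6 = 89.8036
  x_1 = 0.1437·48 + 1.1695·61 + 0.1806·57 + 0.1822·50 + 0.2017·64 + 0.1546·6 = 111.4763
  x_2 = 0.0915·48 + 0.1281·61 + 1.1635·57 + 0.0854·50 + 0.1477·64 + 0.1757·6 = 93.2991
  x_3 = 0.0559·48 + 0.0763·61 + 0.0648·57 + 1.0817·50 + 0.1776·64 + 0.1114·6 = 77.1466
  x_4 = 0.1700·48 + 0.0808·61 + 0.1166·57 + 0.2060·50 + 1.1946·64 + 0.1714·6 = 107.5191
  x_5 = 0.1970·48 + 0.1774·61 + 0.0745·57 + 0.1883·50 + 0.2114·64 + 1.0742·6 = 53.9122
Output multipliers (column sums of L):
  Finance: 1.8146
  Electronics: 1.7547
  Transport: 1.7488
  Mining: 1.8970
  Chemicals: 2.0919
  Agriculture: 1.7671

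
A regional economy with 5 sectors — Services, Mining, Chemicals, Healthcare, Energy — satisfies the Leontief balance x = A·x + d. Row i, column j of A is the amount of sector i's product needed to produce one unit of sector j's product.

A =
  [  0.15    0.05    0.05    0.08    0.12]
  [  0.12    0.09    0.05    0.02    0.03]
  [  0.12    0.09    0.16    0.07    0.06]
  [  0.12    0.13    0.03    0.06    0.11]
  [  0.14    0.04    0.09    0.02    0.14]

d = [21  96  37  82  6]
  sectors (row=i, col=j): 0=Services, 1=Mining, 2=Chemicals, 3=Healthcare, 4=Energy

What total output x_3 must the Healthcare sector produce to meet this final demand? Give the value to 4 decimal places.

116.5864

Form M = I − A:
  [  0.85   -0.05   -0.05   -0.08   -0.12]
  [ -0.12    0.91   -0.05   -0.02   -0.03]
  [ -0.12   -0.09    0.84   -0.07   -0.06]
  [ -0.12   -0.13   -0.03    0.94   -0.11]
  [ -0.14   -0.04   -0.09   -0.02    0.86]
Leontief inverse L = M⁻¹:
  [  1.2570    0.1059    0.1071    0.1215    0.2021]
  [  0.1917    1.1286    0.0887    0.0486    0.0785]
  [  0.2361    0.1580    1.2331    0.1183    0.1396]
  [  0.2230    0.1852    0.0832    1.0968    0.1837]
  [  0.2434    0.0906    0.1525    0.0599    1.2182]
Total output x = L · d:
  x_0 = 1.2570·21 + 0.1059·96 + 0.1071·37 + 0.1215·82 + 0.2021·6 = 51.7028
  x_1 = 0.1917·21 + 1.1286·96 + 0.0887·37 + 0.0486·82 + 0.0785·6 = 120.1102
  x_2 = 0.2361·21 + 0.1580·96 + 1.2331·37 + 0.1183·82 + 0.1396·6 = 76.2807
  x_3 = 0.2230·21 + 0.1852·96 + 0.0832·37 + 1.0968·82 + 0.1837·6 = 116.5864
  x_4 = 0.2434·21 + 0.0906·96 + 0.1525·37 + 0.0599·82 + 1.2182·6 = 31.6742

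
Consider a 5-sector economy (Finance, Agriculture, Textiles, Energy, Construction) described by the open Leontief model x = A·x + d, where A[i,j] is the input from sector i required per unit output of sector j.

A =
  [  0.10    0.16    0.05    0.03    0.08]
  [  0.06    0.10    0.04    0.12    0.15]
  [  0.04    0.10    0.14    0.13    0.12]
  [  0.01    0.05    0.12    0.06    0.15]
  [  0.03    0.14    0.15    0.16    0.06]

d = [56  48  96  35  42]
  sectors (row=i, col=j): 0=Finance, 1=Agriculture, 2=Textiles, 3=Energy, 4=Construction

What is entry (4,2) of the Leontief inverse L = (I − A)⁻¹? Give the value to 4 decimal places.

Form M = I − A:
  [  0.90   -0.16   -0.05   -0.03   -0.08]
  [ -0.06    0.90   -0.04   -0.12   -0.15]
  [ -0.04   -0.10    0.86   -0.13   -0.12]
  [ -0.01   -0.05   -0.12    0.94   -0.15]
  [ -0.03   -0.14   -0.15   -0.16    0.94]
Leontief inverse L = M⁻¹:
  [  1.1402    0.2494    0.1237    0.1144    0.1709]
  [  0.0964    1.1943    0.1351    0.2169    0.2506]
  [  0.0799    0.2038    1.2522    0.2422    0.2378]
  [  0.0386    0.1306    0.2098    1.1507    0.2345]
  [  0.0701    0.2406    0.2596    0.2705    1.1845]
Total output x = L · d:
  x_0 = 1.1402·56 + 0.2494·48 + 0.1237·96 + 0.1144·35 + 0.1709·42 = 98.8737
  x_1 = 0.0964·56 + 1.1943·48 + 0.1351·96 + 0.2169·35 + 0.2506·42 = 93.8155
  x_2 = 0.0799·56 + 0.2038·48 + 1.2522·96 + 0.2422·35 + 0.2378·42 = 152.9297
  x_3 = 0.0386·56 + 0.1306·48 + 0.2098·96 + 1.1507·35 + 0.2345·42 = 78.6938
  x_4 = 0.0701·56 + 0.2406·48 + 0.2596·96 + 0.2705·35 + 1.1845·42 = 99.6073

L[4,2] = 0.2596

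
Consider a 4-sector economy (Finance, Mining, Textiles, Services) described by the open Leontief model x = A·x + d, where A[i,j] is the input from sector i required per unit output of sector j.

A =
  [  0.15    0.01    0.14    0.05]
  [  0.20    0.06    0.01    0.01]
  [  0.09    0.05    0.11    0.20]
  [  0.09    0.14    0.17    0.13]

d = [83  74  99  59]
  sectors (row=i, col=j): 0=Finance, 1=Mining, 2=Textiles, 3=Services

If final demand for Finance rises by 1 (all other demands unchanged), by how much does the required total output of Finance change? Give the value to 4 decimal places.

1.2220

Form M = I − A:
  [  0.85   -0.01   -0.14   -0.05]
  [ -0.20    0.94   -0.01   -0.01]
  [ -0.09   -0.05    0.89   -0.20]
  [ -0.09   -0.14   -0.17    0.87]
Leontief inverse L = M⁻¹:
  [  1.2220    0.0424    0.2157    0.1203]
  [  0.2641    1.0761    0.0616    0.0417]
  [  0.1845    0.1094    1.2092    0.2898]
  [  0.2050    0.1989    0.2685    1.2252]
Total output x = L · d:
  x_0 = 1.2220·83 + 0.0424·74 + 0.2157·99 + 0.1203·59 = 133.0148
  x_1 = 0.2641·83 + 1.0761·74 + 0.0616·99 + 0.0417·59 = 110.1183
  x_2 = 0.1845·83 + 0.1094·74 + 1.2092·99 + 0.2898·59 = 160.2226
  x_3 = 0.2050·83 + 0.1989·74 + 0.2685·99 + 1.2252·59 = 130.6043
Δx_0 = L[0,0] · Δd_0 = 1.2220 · 1 = 1.2220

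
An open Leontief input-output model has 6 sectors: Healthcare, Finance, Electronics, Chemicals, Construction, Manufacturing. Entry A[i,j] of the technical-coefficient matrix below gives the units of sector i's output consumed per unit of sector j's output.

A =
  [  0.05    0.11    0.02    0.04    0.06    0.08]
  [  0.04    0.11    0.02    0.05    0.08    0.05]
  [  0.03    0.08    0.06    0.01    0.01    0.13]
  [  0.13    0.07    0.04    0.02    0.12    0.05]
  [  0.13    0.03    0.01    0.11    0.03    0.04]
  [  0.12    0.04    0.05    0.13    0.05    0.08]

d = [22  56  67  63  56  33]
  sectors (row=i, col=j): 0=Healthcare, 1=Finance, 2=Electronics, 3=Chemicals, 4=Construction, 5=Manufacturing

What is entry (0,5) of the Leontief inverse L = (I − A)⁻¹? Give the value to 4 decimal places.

Form M = I − A:
  [  0.95   -0.11   -0.02   -0.04   -0.06   -0.08]
  [ -0.04    0.89   -0.02   -0.05   -0.08   -0.05]
  [ -0.03   -0.08    0.94   -0.01   -0.01   -0.13]
  [ -0.13   -0.07   -0.04    0.98   -0.12   -0.05]
  [ -0.13   -0.03   -0.01   -0.11    0.97   -0.04]
  [ -0.12   -0.04   -0.05   -0.13   -0.05    0.92]
Leontief inverse L = M⁻¹:
  [  1.0993    0.1541    0.0374    0.0796    0.0970    0.1178]
  [  0.0882    1.1523    0.0359    0.0871    0.1160    0.0851]
  [  0.0724    0.1186    1.0793    0.0470    0.0399    0.1695]
  [  0.1866    0.1218    0.0587    1.0654    0.1589    0.0960]
  [  0.1797    0.0754    0.0270    0.1419    1.0701    0.0778]
  [  0.1873    0.0980    0.0749    0.1750    0.1005    1.1330]
Total output x = L · d:
  x_0 = 1.0993·22 + 0.1541·56 + 0.0374·67 + 0.0796·63 + 0.0970·56 + 0.1178·33 = 49.6522
  x_1 = 0.0882·22 + 1.1523·56 + 0.0359·67 + 0.0871·63 + 0.1160·56 + 0.0851·33 = 83.6646
  x_2 = 0.0724·22 + 0.1186·56 + 1.0793·67 + 0.0470·63 + 0.0399·56 + 0.1695·33 = 91.3440
  x_3 = 0.1866·22 + 0.1218·56 + 0.0587·67 + 1.0654·63 + 0.1589·56 + 0.0960·33 = 94.0486
  x_4 = 0.1797·22 + 0.0754·56 + 0.0270·67 + 0.1419·63 + 1.0701·56 + 0.0778·33 = 81.4124
  x_5 = 0.1873·22 + 0.0980·56 + 0.0749·67 + 0.1750·63 + 0.1005·56 + 1.1330·33 = 68.6620

L[0,5] = 0.1178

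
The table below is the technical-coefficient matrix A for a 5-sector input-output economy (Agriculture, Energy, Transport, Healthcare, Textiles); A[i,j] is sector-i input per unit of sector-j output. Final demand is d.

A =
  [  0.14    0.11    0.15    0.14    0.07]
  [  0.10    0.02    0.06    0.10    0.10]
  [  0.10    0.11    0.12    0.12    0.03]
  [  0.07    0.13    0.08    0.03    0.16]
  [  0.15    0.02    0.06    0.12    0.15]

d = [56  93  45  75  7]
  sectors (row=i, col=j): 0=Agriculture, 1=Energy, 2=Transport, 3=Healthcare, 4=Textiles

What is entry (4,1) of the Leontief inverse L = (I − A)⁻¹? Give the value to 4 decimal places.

L[4,1] = 0.1035

Form M = I − A:
  [  0.86   -0.11   -0.15   -0.14   -0.07]
  [ -0.10    0.98   -0.06   -0.10   -0.10]
  [ -0.10   -0.11    0.88   -0.12   -0.03]
  [ -0.07   -0.13   -0.08    0.97   -0.16]
  [ -0.15   -0.02   -0.06   -0.12    0.85]
Leontief inverse L = M⁻¹:
  [  1.2728    0.2115    0.2680    0.2620    0.1885]
  [  0.1877    1.0839    0.1344    0.1779    0.1812]
  [  0.2015    0.1894    1.2113    0.2135    0.1218]
  [  0.1779    0.1932    0.1635    1.1284    0.2555]
  [  0.2684    0.1035    0.1591    0.2248    1.2587]
Total output x = L · d:
  x_0 = 1.2728·56 + 0.2115·93 + 0.2680·45 + 0.2620·75 + 0.1885·7 = 123.9775
  x_1 = 0.1877·56 + 1.0839·93 + 0.1344·45 + 0.1779·75 + 0.1812·7 = 131.9722
  x_2 = 0.2015·56 + 0.1894·93 + 1.2113·45 + 0.2135·75 + 0.1218·7 = 100.2769
  x_3 = 0.1779·56 + 0.1932·93 + 0.1635·45 + 1.1284·75 + 0.2555·7 = 121.7048
  x_4 = 0.2684·56 + 0.1035·93 + 0.1591·45 + 0.2248·75 + 1.2587·7 = 57.4791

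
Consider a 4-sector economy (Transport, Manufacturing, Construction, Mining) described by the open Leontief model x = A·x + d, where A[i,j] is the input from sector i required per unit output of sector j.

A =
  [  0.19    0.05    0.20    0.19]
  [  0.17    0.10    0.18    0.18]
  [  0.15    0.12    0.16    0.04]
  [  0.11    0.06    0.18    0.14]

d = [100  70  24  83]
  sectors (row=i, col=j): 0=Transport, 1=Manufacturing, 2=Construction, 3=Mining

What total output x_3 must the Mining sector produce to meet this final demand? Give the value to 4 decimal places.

152.0524

Form M = I − A:
  [  0.81   -0.05   -0.20   -0.19]
  [ -0.17    0.90   -0.18   -0.18]
  [ -0.15   -0.12    0.84   -0.04]
  [ -0.11   -0.06   -0.18    0.86]
Leontief inverse L = M⁻¹:
  [  1.4005    0.1615    0.4461    0.3640]
  [  0.3825    1.2133    0.4279    0.3584]
  [  0.3177    0.2093    1.3488    0.1767]
  [  0.2723    0.1491    0.3692    1.2713]
Total output x = L · d:
  x_0 = 1.4005·100 + 0.1615·70 + 0.4461·24 + 0.3640·83 = 192.2741
  x_1 = 0.3825·100 + 1.2133·70 + 0.4279·24 + 0.3584·83 = 163.1989
  x_2 = 0.3177·100 + 0.2093·70 + 1.3488·24 + 0.1767·83 = 93.4608
  x_3 = 0.2723·100 + 0.1491·70 + 0.3692·24 + 1.2713·83 = 152.0524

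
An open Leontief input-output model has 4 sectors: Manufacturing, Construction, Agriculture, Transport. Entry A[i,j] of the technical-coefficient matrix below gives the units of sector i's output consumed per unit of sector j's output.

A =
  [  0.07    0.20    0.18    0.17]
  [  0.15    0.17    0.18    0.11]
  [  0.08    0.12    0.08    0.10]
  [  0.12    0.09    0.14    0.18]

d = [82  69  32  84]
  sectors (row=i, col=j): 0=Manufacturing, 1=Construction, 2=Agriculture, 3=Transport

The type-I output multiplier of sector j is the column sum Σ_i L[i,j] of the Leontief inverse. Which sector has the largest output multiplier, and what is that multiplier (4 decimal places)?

Form M = I − A:
  [  0.93   -0.20   -0.18   -0.17]
  [ -0.15    0.83   -0.18   -0.11]
  [ -0.08   -0.12    0.92   -0.10]
  [ -0.12   -0.09   -0.14    0.82]
Leontief inverse L = M⁻¹:
  [  1.2132    0.3828    0.3651    0.3474]
  [  0.2874    1.3580    0.3655    0.2863]
  [  0.1688    0.2371    1.1988    0.2130]
  [  0.2379    0.2455    0.2982    1.3381]
Total output x = L · d:
  x_0 = 1.2132·82 + 0.3828·69 + 0.3651·32 + 0.3474·84 = 166.7673
  x_1 = 0.2874·82 + 1.3580·69 + 0.3655·32 + 0.2863·84 = 153.0143
  x_2 = 0.1688·82 + 0.2371·69 + 1.1988·32 + 0.2130·84 = 86.4598
  x_3 = 0.2379·82 + 0.2455·69 + 0.2982·32 + 1.3381·84 = 158.3997
Output multipliers (column sums of L):
  Manufacturing: 1.9074
  Construction: 2.2234
  Agriculture: 2.2277
  Transport: 2.1849

Agriculture (2.2277)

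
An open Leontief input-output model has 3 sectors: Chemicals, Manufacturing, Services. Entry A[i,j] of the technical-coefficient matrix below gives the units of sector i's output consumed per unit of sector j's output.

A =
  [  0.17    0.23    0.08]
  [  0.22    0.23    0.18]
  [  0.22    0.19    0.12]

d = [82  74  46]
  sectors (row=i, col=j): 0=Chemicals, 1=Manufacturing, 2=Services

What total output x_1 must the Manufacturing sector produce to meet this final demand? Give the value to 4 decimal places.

171.6361

Form M = I − A:
  [  0.83   -0.23   -0.08]
  [ -0.22    0.77   -0.18]
  [ -0.22   -0.19    0.88]
Leontief inverse L = M⁻¹:
  [  1.3882    0.4695    0.2222]
  [  0.5031    1.5379    0.3603]
  [  0.4557    0.4494    1.2697]
Total output x = L · d:
  x_0 = 1.3882·82 + 0.4695·74 + 0.2222·46 = 158.7935
  x_1 = 0.5031·82 + 1.5379·74 + 0.3603·46 = 171.6361
  x_2 = 0.4557·82 + 0.4494·74 + 1.2697·46 = 129.0289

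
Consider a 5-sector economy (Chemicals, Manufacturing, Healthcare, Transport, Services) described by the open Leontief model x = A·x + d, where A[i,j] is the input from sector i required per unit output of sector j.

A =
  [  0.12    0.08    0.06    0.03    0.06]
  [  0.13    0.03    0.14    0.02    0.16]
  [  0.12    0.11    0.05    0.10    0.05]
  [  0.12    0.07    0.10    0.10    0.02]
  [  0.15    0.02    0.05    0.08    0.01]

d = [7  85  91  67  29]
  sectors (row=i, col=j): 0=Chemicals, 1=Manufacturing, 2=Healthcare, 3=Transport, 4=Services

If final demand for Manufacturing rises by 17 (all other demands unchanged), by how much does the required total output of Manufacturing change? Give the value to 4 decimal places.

18.3739

Form M = I − A:
  [  0.88   -0.08   -0.06   -0.03   -0.06]
  [ -0.13    0.97   -0.14   -0.02   -0.16]
  [ -0.12   -0.11    0.95   -0.10   -0.05]
  [ -0.12   -0.07   -0.10    0.90   -0.02]
  [ -0.15   -0.02   -0.05   -0.08    0.99]
Leontief inverse L = M⁻¹:
  [  1.1930    0.1168    0.1043    0.0626    0.0977]
  [  0.2295    1.0808    0.1917    0.0707    0.1997]
  [  0.2100    0.1553    1.1089    0.1423    0.0967]
  [  0.2050    0.1182    0.1540    1.1432    0.0624]
  [  0.2126    0.0569    0.0881    0.1105    1.0389]
Total output x = L · d:
  x_0 = 1.1930·7 + 0.1168·85 + 0.1043·91 + 0.0626·67 + 0.0977·29 = 34.7960
  x_1 = 0.2295·7 + 1.0808·85 + 0.1917·91 + 0.0707·67 + 0.1997·29 = 121.4529
  x_2 = 0.2100·7 + 0.1553·85 + 1.1089·91 + 0.1423·67 + 0.0967·29 = 127.9144
  x_3 = 0.2050·7 + 0.1182·85 + 0.1540·91 + 1.1432·67 + 0.0624·29 = 103.8957
  x_4 = 0.2126·7 + 0.0569·85 + 0.0881·91 + 0.1105·67 + 1.0389·29 = 51.8746
Δx_1 = L[1,1] · Δd_1 = 1.0808 · 17 = 18.3739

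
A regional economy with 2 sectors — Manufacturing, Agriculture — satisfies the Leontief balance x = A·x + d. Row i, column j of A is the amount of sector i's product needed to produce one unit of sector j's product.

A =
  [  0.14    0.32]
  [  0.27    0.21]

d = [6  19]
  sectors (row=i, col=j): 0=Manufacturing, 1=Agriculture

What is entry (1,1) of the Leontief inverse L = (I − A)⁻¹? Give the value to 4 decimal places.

Form M = I − A:
  [  0.86   -0.32]
  [ -0.27    0.79]
Leontief inverse L = M⁻¹:
  [  1.3322    0.5396]
  [  0.4553    1.4503]
Total output x = L · d:
  x_0 = 1.3322·6 + 0.5396·19 = 18.2462
  x_1 = 0.4553·6 + 1.4503·19 = 30.2867

L[1,1] = 1.4503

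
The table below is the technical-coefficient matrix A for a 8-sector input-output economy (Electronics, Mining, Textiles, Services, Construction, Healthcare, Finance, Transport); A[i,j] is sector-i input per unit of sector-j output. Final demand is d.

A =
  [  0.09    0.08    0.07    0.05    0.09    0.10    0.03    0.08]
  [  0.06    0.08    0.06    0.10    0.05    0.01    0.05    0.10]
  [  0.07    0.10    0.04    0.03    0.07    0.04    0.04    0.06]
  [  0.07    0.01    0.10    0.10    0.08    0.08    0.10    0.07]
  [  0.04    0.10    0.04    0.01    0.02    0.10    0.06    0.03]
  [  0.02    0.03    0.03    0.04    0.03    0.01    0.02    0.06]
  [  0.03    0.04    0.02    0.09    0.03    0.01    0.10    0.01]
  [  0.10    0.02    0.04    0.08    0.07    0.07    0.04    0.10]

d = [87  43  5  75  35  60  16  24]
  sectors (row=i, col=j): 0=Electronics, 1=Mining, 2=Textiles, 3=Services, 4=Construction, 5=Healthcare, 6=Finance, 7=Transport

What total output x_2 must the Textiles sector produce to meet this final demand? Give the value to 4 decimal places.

42.1788

Form M = I − A:
  [  0.91   -0.08   -0.07   -0.05   -0.09   -0.10   -0.03   -0.08]
  [ -0.06    0.92   -0.06   -0.10   -0.05   -0.01   -0.05   -0.10]
  [ -0.07   -0.10    0.96   -0.03   -0.07   -0.04   -0.04   -0.06]
  [ -0.07   -0.01   -0.10    0.90   -0.08   -0.08   -0.10   -0.07]
  [ -0.04   -0.10   -0.04   -0.01    0.98   -0.10   -0.06   -0.03]
  [ -0.02   -0.03   -0.03   -0.04   -0.03    0.99   -0.02   -0.06]
  [ -0.03   -0.04   -0.02   -0.09   -0.03   -0.01    0.90   -0.01]
  [ -0.10   -0.02   -0.04   -0.08   -0.07   -0.07   -0.04    0.90]
Leontief inverse L = M⁻¹:
  [  1.1565    0.1439    0.1247    0.1153    0.1503    0.1595    0.0852    0.1527]
  [  0.1243    1.1340    0.1130    0.1663    0.1081    0.0658    0.1067    0.1667]
  [  0.1223    0.1509    1.0829    0.0836    0.1167    0.0853    0.0847    0.1169]
  [  0.1364    0.0716    0.1556    1.1683    0.1418    0.1409    0.1639    0.1372]
  [  0.0803    0.1407    0.0739    0.0566    1.0573    0.1303    0.0969    0.0771]
  [  0.0499    0.0549    0.0538    0.0700    0.0566    1.0361    0.0457    0.0910]
  [  0.0655    0.0718    0.0529    0.1341    0.0639    0.0415    1.1417    0.0453]
  [  0.1619    0.0727    0.0906    0.1399    0.1264    0.1281    0.0920    1.1643]
Total output x = L · d:
  x_0 = 1.1565·87 + 0.1439·43 + 0.1247·5 + 0.1153·75 + 0.1503·35 + 0.1595·60 + 0.0852·16 + 0.1527·24 = 135.9315
  x_1 = 0.1243·87 + 1.1340·43 + 0.1130·5 + 0.1663·75 + 0.1081·35 + 0.0658·60 + 0.1067·16 + 0.1667·24 = 86.0514
  x_2 = 0.1223·87 + 0.1509·43 + 1.0829·5 + 0.0836·75 + 0.1167·35 + 0.0853·60 + 0.0847·16 + 0.1169·24 = 42.1788
  x_3 = 0.1364·87 + 0.0716·43 + 0.1556·5 + 1.1683·75 + 0.1418·35 + 0.1409·60 + 0.1639·16 + 0.1372·24 = 122.6701
  x_4 = 0.0803·87 + 0.1407·43 + 0.0739·5 + 0.0566·75 + 1.0573·35 + 0.1303·60 + 0.0969·16 + 0.0771·24 = 65.8840
  x_5 = 0.0499·87 + 0.0549·43 + 0.0538·5 + 0.0700·75 + 0.0566·35 + 1.0361·60 + 0.0457·16 + 0.0910·24 = 79.2858
  x_6 = 0.0655·87 + 0.0718·43 + 0.0529·5 + 0.1341·75 + 0.0639·35 + 0.0415·60 + 1.1417·16 + 0.0453·24 = 43.1889
  x_7 = 0.1619·87 + 0.0727·43 + 0.0906·5 + 0.1399·75 + 0.1264·35 + 0.1281·60 + 0.0920·16 + 1.1643·24 = 69.6715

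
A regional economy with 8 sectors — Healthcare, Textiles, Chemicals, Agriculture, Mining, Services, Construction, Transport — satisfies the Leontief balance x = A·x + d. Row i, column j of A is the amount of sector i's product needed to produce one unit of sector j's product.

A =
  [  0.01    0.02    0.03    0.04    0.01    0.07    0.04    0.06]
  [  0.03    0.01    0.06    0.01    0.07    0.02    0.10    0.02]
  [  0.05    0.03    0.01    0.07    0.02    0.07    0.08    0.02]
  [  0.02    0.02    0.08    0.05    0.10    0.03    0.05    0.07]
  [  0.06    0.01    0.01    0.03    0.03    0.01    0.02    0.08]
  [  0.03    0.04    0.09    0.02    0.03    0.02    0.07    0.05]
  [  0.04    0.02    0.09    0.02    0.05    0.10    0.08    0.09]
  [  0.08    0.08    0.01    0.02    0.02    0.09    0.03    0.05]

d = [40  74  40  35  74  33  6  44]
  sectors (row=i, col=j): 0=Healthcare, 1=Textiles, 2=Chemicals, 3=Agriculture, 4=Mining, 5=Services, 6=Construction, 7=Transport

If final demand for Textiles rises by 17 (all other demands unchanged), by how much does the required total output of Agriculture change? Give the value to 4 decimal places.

0.6827

Form M = I − A:
  [  0.99   -0.02   -0.03   -0.04   -0.01   -0.07   -0.04   -0.06]
  [ -0.03    0.99   -0.06   -0.01   -0.07   -0.02   -0.10   -0.02]
  [ -0.05   -0.03    0.99   -0.07   -0.02   -0.07   -0.08   -0.02]
  [ -0.02   -0.02   -0.08    0.95   -0.10   -0.03   -0.05   -0.07]
  [ -0.06   -0.01   -0.01   -0.03    0.97   -0.01   -0.02   -0.08]
  [ -0.03   -0.04   -0.09   -0.02   -0.03    0.98   -0.07   -0.05]
  [ -0.04   -0.02   -0.09   -0.02   -0.05   -0.10    0.92   -0.09]
  [ -0.08   -0.08   -0.01   -0.02   -0.02   -0.09   -0.03    0.95]
Leontief inverse L = M⁻¹:
  [  1.0291    0.0358    0.0535    0.0537    0.0279    0.0946    0.0668    0.0845]
  [  0.0520    1.0239    0.0835    0.0268    0.0882    0.0502    0.1297    0.0509]
  [  0.0705    0.0459    1.0425    0.0873    0.0446    0.1001    0.1138    0.0536]
  [  0.0499    0.0402    0.1066    1.0724    0.1248    0.0646    0.0852    0.1072]
  [  0.0769    0.0241    0.0253    0.0420    1.0435    0.0331    0.0390    0.1023]
  [  0.0539    0.0570    0.1148    0.0390    0.0507    1.0533    0.1045    0.0795]
  [  0.0739    0.0463    0.1262    0.0448    0.0765    0.1444    1.1256    0.1323]
  [  0.1019    0.0979    0.0402    0.0363    0.0421    0.1196    0.0658    1.0807]
Total output x = L · d:
  x_0 = 1.0291·40 + 0.0358·74 + 0.0535·40 + 0.0537·35 + 0.0279·74 + 0.0946·33 + 0.0668·6 + 0.0845·44 = 57.1340
  x_1 = 0.0520·40 + 1.0239·74 + 0.0835·40 + 0.0268·35 + 0.0882·74 + 0.0502·33 + 0.1297·6 + 0.0509·44 = 93.3280
  x_2 = 0.0705·40 + 0.0459·74 + 1.0425·40 + 0.0873·35 + 0.0446·74 + 0.1001·33 + 0.1138·6 + 0.0536·44 = 60.6167
  x_3 = 0.0499·40 + 0.0402·74 + 0.1066·40 + 1.0724·35 + 0.1248·74 + 0.0646·33 + 0.0852·6 + 0.1072·44 = 63.3581
  x_4 = 0.0769·40 + 0.0241·74 + 0.0253·40 + 0.0420·35 + 1.0435·74 + 0.0331·33 + 0.0390·6 + 0.1023·44 = 90.3857
  x_5 = 0.0539·40 + 0.0570·74 + 0.1148·40 + 0.0390·35 + 0.0507·74 + 1.0533·33 + 0.1045·6 + 0.0795·44 = 54.9607
  x_6 = 0.0739·40 + 0.0463·74 + 0.1262·40 + 0.0448·35 + 0.0765·74 + 0.1444·33 + 1.1256·6 + 0.1323·44 = 35.9982
  x_7 = 0.1019·40 + 0.0979·74 + 0.0402·40 + 0.0363·35 + 0.0421·74 + 0.1196·33 + 0.0658·6 + 1.0807·44 = 69.2047
Δx_3 = L[3,1] · Δd_1 = 0.0402 · 17 = 0.6827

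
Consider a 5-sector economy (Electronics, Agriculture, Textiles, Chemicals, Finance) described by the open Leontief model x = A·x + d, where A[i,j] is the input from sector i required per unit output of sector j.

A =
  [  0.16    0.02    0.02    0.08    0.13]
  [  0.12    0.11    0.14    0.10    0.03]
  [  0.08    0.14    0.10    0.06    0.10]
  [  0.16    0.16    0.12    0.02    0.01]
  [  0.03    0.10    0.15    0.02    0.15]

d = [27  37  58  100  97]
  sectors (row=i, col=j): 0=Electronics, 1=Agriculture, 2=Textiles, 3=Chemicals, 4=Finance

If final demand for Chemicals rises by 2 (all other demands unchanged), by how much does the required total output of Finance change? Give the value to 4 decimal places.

Form M = I − A:
  [  0.84   -0.02   -0.02   -0.08   -0.13]
  [ -0.12    0.89   -0.14   -0.10   -0.03]
  [ -0.08   -0.14    0.90   -0.06   -0.10]
  [ -0.16   -0.16   -0.12    0.98   -0.01]
  [ -0.03   -0.10   -0.15   -0.02    0.85]
Leontief inverse L = M⁻¹:
  [  1.2418    0.0869    0.0913    0.1200    0.2051]
  [  0.2281    1.2055    0.2314    0.1580    0.1065]
  [  0.1753    0.2326    1.1960    0.1149    0.1771]
  [  0.2626    0.2414    0.2017    1.0806    0.0851]
  [  0.1078    0.1916    0.2463    0.0685    1.2295]
Total output x = L · d:
  x_0 = 1.2418·27 + 0.0869·37 + 0.0913·58 + 0.1200·100 + 0.2051·97 = 73.9379
  x_1 = 0.2281·27 + 1.2055·37 + 0.2314·58 + 0.1580·100 + 0.1065·97 = 90.3151
  x_2 = 0.1753·27 + 0.2326·37 + 1.1960·58 + 0.1149·100 + 0.1771·97 = 111.3785
  x_3 = 0.2626·27 + 0.2414·37 + 0.2017·58 + 1.0806·100 + 0.0851·97 = 144.0305
  x_4 = 0.1078·27 + 0.1916·37 + 0.2463·58 + 0.0685·100 + 1.2295·97 = 150.3965
Δx_4 = L[4,3] · Δd_3 = 0.0685 · 2 = 0.1370

0.1370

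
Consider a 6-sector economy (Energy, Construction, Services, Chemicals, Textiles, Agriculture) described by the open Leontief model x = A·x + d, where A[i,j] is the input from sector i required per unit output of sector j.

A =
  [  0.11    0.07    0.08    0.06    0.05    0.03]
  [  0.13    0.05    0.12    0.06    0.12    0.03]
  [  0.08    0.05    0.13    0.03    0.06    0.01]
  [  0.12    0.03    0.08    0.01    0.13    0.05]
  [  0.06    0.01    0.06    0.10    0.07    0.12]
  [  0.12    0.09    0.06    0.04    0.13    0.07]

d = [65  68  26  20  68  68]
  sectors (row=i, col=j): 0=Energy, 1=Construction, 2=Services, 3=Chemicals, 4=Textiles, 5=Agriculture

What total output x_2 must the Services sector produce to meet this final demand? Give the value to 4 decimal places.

Form M = I − A:
  [  0.89   -0.07   -0.08   -0.06   -0.05   -0.03]
  [ -0.13    0.95   -0.12   -0.06   -0.12   -0.03]
  [ -0.08   -0.05    0.87   -0.03   -0.06   -0.01]
  [ -0.12   -0.03   -0.08    0.99   -0.13   -0.05]
  [ -0.06   -0.01   -0.06   -0.10    0.93   -0.12]
  [ -0.12   -0.09   -0.06   -0.04   -0.13    0.93]
Leontief inverse L = M⁻¹:
  [  1.1803    0.1046    0.1435    0.0957    0.1083    0.0621]
  [  0.2146    1.0914    0.1984    0.1074    0.1906    0.0746]
  [  0.1391    0.0794    1.1889    0.0617    0.1082    0.0371]
  [  0.1891    0.0652    0.1423    1.0524    0.1875    0.0905]
  [  0.1347    0.0479    0.1211    0.1362    1.1381    0.1614]
  [  0.2090    0.1337    0.1375    0.0910    0.2066    1.1193]
Total output x = L · d:
  x_0 = 1.1803·65 + 0.1046·68 + 0.1435·26 + 0.0957·20 + 0.1083·68 + 0.0621·68 = 101.0625
  x_1 = 0.2146·65 + 1.0914·68 + 0.1984·26 + 0.1074·20 + 0.1906·68 + 0.0746·68 = 113.5100
  x_2 = 0.1391·65 + 0.0794·68 + 1.1889·26 + 0.0617·20 + 0.1082·68 + 0.0371·68 = 56.4704
  x_3 = 0.1891·65 + 0.0652·68 + 0.1423·26 + 1.0524·20 + 0.1875·68 + 0.0905·68 = 60.3786
  x_4 = 0.1347·65 + 0.0479·68 + 0.1211·26 + 0.1362·20 + 1.1381·68 + 0.1614·68 = 106.2508
  x_5 = 0.2090·65 + 0.1337·68 + 0.1375·26 + 0.0910·20 + 0.2066·68 + 1.1193·68 = 118.2359

56.4704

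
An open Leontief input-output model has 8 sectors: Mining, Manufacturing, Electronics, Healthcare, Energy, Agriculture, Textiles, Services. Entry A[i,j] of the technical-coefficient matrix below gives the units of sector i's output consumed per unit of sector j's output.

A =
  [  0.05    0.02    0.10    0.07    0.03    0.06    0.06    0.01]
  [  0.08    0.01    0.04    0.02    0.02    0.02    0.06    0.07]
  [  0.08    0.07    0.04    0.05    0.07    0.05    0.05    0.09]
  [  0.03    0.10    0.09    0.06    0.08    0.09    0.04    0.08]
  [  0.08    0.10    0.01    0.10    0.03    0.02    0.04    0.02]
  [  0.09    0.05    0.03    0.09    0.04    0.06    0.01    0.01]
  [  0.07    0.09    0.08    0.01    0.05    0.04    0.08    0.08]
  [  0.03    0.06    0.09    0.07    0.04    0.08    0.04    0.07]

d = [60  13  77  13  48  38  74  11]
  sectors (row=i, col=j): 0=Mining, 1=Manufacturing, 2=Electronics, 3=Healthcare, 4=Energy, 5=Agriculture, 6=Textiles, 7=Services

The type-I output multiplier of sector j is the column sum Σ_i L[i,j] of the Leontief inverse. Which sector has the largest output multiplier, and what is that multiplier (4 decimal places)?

Mining (1.9125)

Form M = I − A:
  [  0.95   -0.02   -0.10   -0.07   -0.03   -0.06   -0.06   -0.01]
  [ -0.08    0.99   -0.04   -0.02   -0.02   -0.02   -0.06   -0.07]
  [ -0.08   -0.07    0.96   -0.05   -0.07   -0.05   -0.05   -0.09]
  [ -0.03   -0.10   -0.09    0.94   -0.08   -0.09   -0.04   -0.08]
  [ -0.08   -0.10   -0.01   -0.10    0.97   -0.02   -0.04   -0.02]
  [ -0.09   -0.05   -0.03   -0.09   -0.04    0.94   -0.01   -0.01]
  [ -0.07   -0.09   -0.08   -0.01   -0.05   -0.04    0.92   -0.08]
  [ -0.03   -0.06   -0.09   -0.07   -0.04   -0.08   -0.04    0.93]
Leontief inverse L = M⁻¹:
  [  1.0976    0.0671    0.1441    0.1122    0.0661    0.0997    0.0949    0.0511]
  [  0.1150    1.0450    0.0796    0.0535    0.0462    0.0523    0.0893    0.1014]
  [  0.1354    0.1232    1.0953    0.1030    0.1087    0.0973    0.0926    0.1369]
  [  0.0961    0.1614    0.1474    1.1202    0.1252    0.1425    0.0864    0.1355]
  [  0.1234    0.1412    0.0565    0.1390    1.0619    0.0581    0.0758    0.0594]
  [  0.1322    0.0901    0.0724    0.1320    0.0712    1.0976    0.0411    0.0434]
  [  0.1275    0.1413    0.1341    0.0587    0.0882    0.0847    1.1247    0.1296]
  [  0.0853    0.1136    0.1413    0.1212    0.0807    0.1273    0.0795    1.1188]
Total output x = L · d:
  x_0 = 1.0976·60 + 0.0671·13 + 0.1441·77 + 0.1122·13 + 0.0661·48 + 0.0997·38 + 0.0949·74 + 0.0511·11 = 93.8282
  x_1 = 0.1150·60 + 1.0450·13 + 0.0796·77 + 0.0535·13 + 0.0462·48 + 0.0523·38 + 0.0893·74 + 0.1014·11 = 39.2422
  x_2 = 0.1354·60 + 0.1232·13 + 1.0953·77 + 0.1030·13 + 0.1087·48 + 0.0973·38 + 0.0926·74 + 0.1369·11 = 112.6749
  x_3 = 0.0961·60 + 0.1614·13 + 0.1474·77 + 1.1202·13 + 0.1252·48 + 0.1425·38 + 0.0864·74 + 0.1355·11 = 53.0894
  x_4 = 0.1234·60 + 0.1412·13 + 0.0565·77 + 0.1390·13 + 1.0619·48 + 0.0581·38 + 0.0758·74 + 0.0594·11 = 74.8384
  x_5 = 0.1322·60 + 0.0901·13 + 0.0724·77 + 0.1320·13 + 0.0712·48 + 1.0976·38 + 0.0411·74 + 0.0434·11 = 65.0476
  x_6 = 0.1275·60 + 0.1413·13 + 0.1341·77 + 0.0587·13 + 0.0882·48 + 0.0847·38 + 1.1247·74 + 0.1296·11 = 112.6785
  x_7 = 0.0853·60 + 0.1136·13 + 0.1413·77 + 0.1212·13 + 0.0807·48 + 0.1273·38 + 0.0795·74 + 1.1188·11 = 45.9472
Output multipliers (column sums of L):
  Mining: 1.9125
  Manufacturing: 1.8830
  Electronics: 1.8708
  Healthcare: 1.8398
  Energy: 1.6483
  Agriculture: 1.7595
  Textiles: 1.6842
  Services: 1.7761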